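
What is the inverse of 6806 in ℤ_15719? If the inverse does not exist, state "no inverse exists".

6871

gcd(15719, 6806) by repeated division:
15719 = 2·6806 + 2107
6806 = 3·2107 + 485
2107 = 4·485 + 167
485 = 2·167 + 151
167 = 1·151 + 16
151 = 9·16 + 7
16 = 2·7 + 2
7 = 3·2 + 1
2 = 2·1 + 0
Since gcd(6806, 15719) = 1, back-substitute to write 1 as a combination:
1 = 7 − 3·2
1 = −3·16 + 7·7
1 = 7·151 − 66·16
1 = −66·167 + 73·151
1 = 73·485 − 212·167
1 = −212·2107 + 921·485
1 = 921·6806 − 2975·2107
1 = −2975·15719 + 6871·6806
So 6806·6871 ≡ 1 (mod 15719).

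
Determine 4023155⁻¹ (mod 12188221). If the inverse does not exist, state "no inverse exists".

Extended Euclidean algorithm:
12188221 = 3·4023155 + 118756
4023155 = 33·118756 + 104207
118756 = 1·104207 + 14549
104207 = 7·14549 + 2364
14549 = 6·2364 + 365
2364 = 6·365 + 174
365 = 2·174 + 17
174 = 10·17 + 4
17 = 4·4 + 1
4 = 4·1 + 0
Since gcd(4023155, 12188221) = 1, back-substitute to write 1 as a combination:
1 = 17 − 4·4
1 = −4·174 + 41·17
1 = 41·365 − 86·174
1 = −86·2364 + 557·365
1 = 557·14549 − 3428·2364
1 = −3428·104207 + 24553·14549
1 = 24553·118756 − 27981·104207
1 = −27981·4023155 + 947926·118756
1 = 947926·12188221 − 2871759·4023155
So 4023155·(-2871759) ≡ 1 (mod 12188221), and -2871759 ≡ 9316462 (mod 12188221).

9316462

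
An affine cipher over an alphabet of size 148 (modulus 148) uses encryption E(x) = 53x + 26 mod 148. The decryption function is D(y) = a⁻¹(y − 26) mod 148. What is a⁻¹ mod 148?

81

Apply the Euclidean algorithm to 148 and 53:
148 = 2·53 + 42
53 = 1·42 + 11
42 = 3·11 + 9
11 = 1·9 + 2
9 = 4·2 + 1
2 = 2·1 + 0
Since gcd(53, 148) = 1, back-substitute to write 1 as a combination:
1 = 9 − 4·2
1 = −4·11 + 5·9
1 = 5·42 − 19·11
1 = −19·53 + 24·42
1 = 24·148 − 67·53
Hence 53⁻¹ ≡ -67 ≡ 81 (mod 148).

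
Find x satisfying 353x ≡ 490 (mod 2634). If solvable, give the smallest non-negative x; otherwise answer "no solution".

2516

First find gcd(353, 2634):
2634 = 7×353 + 163
353 = 2×163 + 27
163 = 6×27 + 1
27 = 27×1 + 0
gcd = 1, so a unique solution mod 2634 exists.
Back-substitute for the Bézout coefficients:
1 = 163 − 6·27
1 = −6·353 + 13·163
1 = 13·2634 − 97·353
So 353·(-97) ≡ 1 (mod 2634), giving 353⁻¹ ≡ 2537.
x ≡ 353⁻¹·490 ≡ 2537·490 ≡ 2516 (mod 2634).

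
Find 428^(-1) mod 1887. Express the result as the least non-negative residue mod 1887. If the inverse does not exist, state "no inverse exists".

Extended Euclidean algorithm:
1887 = 4×428 + 175
428 = 2×175 + 78
175 = 2×78 + 19
78 = 4×19 + 2
19 = 9×2 + 1
2 = 2×1 + 0
gcd = 1, so the inverse exists. Back-substitute:
1 = 19 − 9·2
1 = −9·78 + 37·19
1 = 37·175 − 83·78
1 = −83·428 + 203·175
1 = 203·1887 − 895·428
Thus 428·(-895) ≡ 1 (mod 1887); reducing, -895 mod 1887 = 992.

992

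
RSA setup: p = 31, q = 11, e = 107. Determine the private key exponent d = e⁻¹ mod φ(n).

143

φ(n) = (p−1)(q−1) = 30·10 = 300.
Need d with 107·d ≡ 1 (mod 300). Apply the extended Euclidean algorithm:
300 = 2*107 + 86
107 = 1*86 + 21
86 = 4*21 + 2
21 = 10*2 + 1
2 = 2*1 + 0
Back-substitute:
1 = 21 − 10·2
1 = −10·86 + 41·21
1 = 41·107 − 51·86
1 = −51·300 + 143·107
So 107·143 ≡ 1 (mod 300), hence d = 143.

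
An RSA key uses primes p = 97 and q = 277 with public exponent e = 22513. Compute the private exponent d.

23569

φ(n) = (p−1)(q−1) = 96·276 = 26496.
Need d with 22513·d ≡ 1 (mod 26496). Apply the extended Euclidean algorithm:
26496 = 1×22513 + 3983
22513 = 5×3983 + 2598
3983 = 1×2598 + 1385
2598 = 1×1385 + 1213
1385 = 1×1213 + 172
1213 = 7×172 + 9
172 = 19×9 + 1
9 = 9×1 + 0
Back-substitute:
1 = 172 − 19·9
1 = −19·1213 + 134·172
1 = 134·1385 − 153·1213
1 = −153·2598 + 287·1385
1 = 287·3983 − 440·2598
1 = −440·22513 + 2487·3983
1 = 2487·26496 − 2927·22513
So 22513·(-2927) ≡ 1 (mod 26496), hence d ≡ -2927 ≡ 23569 (mod 26496).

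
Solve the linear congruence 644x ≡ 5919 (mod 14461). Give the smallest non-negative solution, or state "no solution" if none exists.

First find gcd(644, 14461):
14461 = 22*644 + 293
644 = 2*293 + 58
293 = 5*58 + 3
58 = 19*3 + 1
3 = 3*1 + 0
gcd = 1, so a unique solution mod 14461 exists.
Back-substitute for the Bézout coefficients:
1 = 58 − 19·3
1 = −19·293 + 96·58
1 = 96·644 − 211·293
1 = −211·14461 + 4738·644
So 644·(4738) ≡ 1 (mod 14461), giving 644⁻¹ ≡ 4738.
x ≡ 644⁻¹·5919 ≡ 4738·5919 ≡ 4343 (mod 14461).

4343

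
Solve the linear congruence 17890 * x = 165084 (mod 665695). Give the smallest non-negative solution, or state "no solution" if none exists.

no solution

gcd(17890, 665695):
665695 = 37·17890 + 3765
17890 = 4·3765 + 2830
3765 = 1·2830 + 935
2830 = 3·935 + 25
935 = 37·25 + 10
25 = 2·10 + 5
10 = 2·5 + 0
gcd = 5, but 5 ∤ 165084, so the congruence has no solution.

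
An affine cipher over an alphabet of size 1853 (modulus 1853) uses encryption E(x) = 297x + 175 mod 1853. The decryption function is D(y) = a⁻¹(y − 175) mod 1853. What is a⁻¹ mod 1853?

Run Euclid on (1853, 297):
1853 = 6·297 + 71
297 = 4·71 + 13
71 = 5·13 + 6
13 = 2·6 + 1
6 = 6·1 + 0
Since gcd(297, 1853) = 1, back-substitute to write 1 as a combination:
1 = 13 − 2·6
1 = −2·71 + 11·13
1 = 11·297 − 46·71
1 = −46·1853 + 287·297
So 297·287 ≡ 1 (mod 1853).

287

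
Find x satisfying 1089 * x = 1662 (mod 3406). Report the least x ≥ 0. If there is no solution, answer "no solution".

2488

First find gcd(1089, 3406):
3406 = 3·1089 + 139
1089 = 7·139 + 116
139 = 1·116 + 23
116 = 5·23 + 1
23 = 23·1 + 0
gcd = 1, so a unique solution mod 3406 exists.
Back-substitute for the Bézout coefficients:
1 = 116 − 5·23
1 = −5·139 + 6·116
1 = 6·1089 − 47·139
1 = −47·3406 + 147·1089
So 1089·(147) ≡ 1 (mod 3406), giving 1089⁻¹ ≡ 147.
x ≡ 1089⁻¹·1662 ≡ 147·1662 ≡ 2488 (mod 3406).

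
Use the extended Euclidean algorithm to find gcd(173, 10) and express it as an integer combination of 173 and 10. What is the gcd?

Apply Euclid's algorithm to 173 and 10:
173 = 17×10 + 3
10 = 3×3 + 1
3 = 3×1 + 0
gcd(173, 10) = 1.
Back-substituting:
1 = 10 − 3·3
1 = −3·173 + 52·10
So 1 = (-3)·173 + (52)·10.

1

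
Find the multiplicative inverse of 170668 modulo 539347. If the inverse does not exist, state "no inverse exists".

14932

Extended Euclidean algorithm:
539347 = 3*170668 + 27343
170668 = 6*27343 + 6610
27343 = 4*6610 + 903
6610 = 7*903 + 289
903 = 3*289 + 36
289 = 8*36 + 1
36 = 36*1 + 0
Since gcd(170668, 539347) = 1, back-substitute to write 1 as a combination:
1 = 289 − 8·36
1 = −8·903 + 25·289
1 = 25·6610 − 183·903
1 = −183·27343 + 757·6610
1 = 757·170668 − 4725·27343
1 = −4725·539347 + 14932·170668
So 170668·14932 ≡ 1 (mod 539347).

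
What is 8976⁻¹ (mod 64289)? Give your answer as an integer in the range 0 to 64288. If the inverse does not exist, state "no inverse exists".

49728

Extended Euclidean algorithm:
64289 = 7*8976 + 1457
8976 = 6*1457 + 234
1457 = 6*234 + 53
234 = 4*53 + 22
53 = 2*22 + 9
22 = 2*9 + 4
9 = 2*4 + 1
4 = 4*1 + 0
Since gcd(8976, 64289) = 1, back-substitute to write 1 as a combination:
1 = 9 − 2·4
1 = −2·22 + 5·9
1 = 5·53 − 12·22
1 = −12·234 + 53·53
1 = 53·1457 − 330·234
1 = −330·8976 + 2033·1457
1 = 2033·64289 − 14561·8976
Hence 8976⁻¹ ≡ -14561 ≡ 49728 (mod 64289).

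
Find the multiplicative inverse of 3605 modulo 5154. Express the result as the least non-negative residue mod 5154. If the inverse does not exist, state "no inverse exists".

Apply the Euclidean algorithm to 5154 and 3605:
5154 = 1×3605 + 1549
3605 = 2×1549 + 507
1549 = 3×507 + 28
507 = 18×28 + 3
28 = 9×3 + 1
3 = 3×1 + 0
Since gcd(3605, 5154) = 1, back-substitute to write 1 as a combination:
1 = 28 − 9·3
1 = −9·507 + 163·28
1 = 163·1549 − 498·507
1 = −498·3605 + 1159·1549
1 = 1159·5154 − 1657·3605
So 3605·(-1657) ≡ 1 (mod 5154), and -1657 ≡ 3497 (mod 5154).

3497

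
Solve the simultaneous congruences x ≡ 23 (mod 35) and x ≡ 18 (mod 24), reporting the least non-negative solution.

Write x = 23 + 35·k. Then 35·k ≡ 18 − 23 ≡ 19 (mod 24).
Need 35⁻¹ mod 24. Extended Euclid on (24, 11):
24 = 2·11 + 2
11 = 5·2 + 1
2 = 2·1 + 0
Back-substitute:
1 = 11 − 5·2
1 = −5·24 + 11·11
35⁻¹ ≡ 11 (mod 24), so k ≡ 11·19 ≡ 17 (mod 24).
x = 23 + 35·17 = 618.

618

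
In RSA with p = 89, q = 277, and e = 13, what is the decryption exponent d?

5605

φ(n) = (p−1)(q−1) = 88·276 = 24288.
Need d with 13·d ≡ 1 (mod 24288). Apply the extended Euclidean algorithm:
24288 = 1868×13 + 4
13 = 3×4 + 1
4 = 4×1 + 0
Back-substitute:
1 = 13 − 3·4
1 = −3·24288 + 5605·13
So 13·5605 ≡ 1 (mod 24288), hence d = 5605.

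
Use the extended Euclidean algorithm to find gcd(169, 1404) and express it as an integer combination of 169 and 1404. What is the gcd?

13

Repeated division:
1404 = 8*169 + 52
169 = 3*52 + 13
52 = 4*13 + 0
gcd(169, 1404) = 13.
Express as a combination:
13 = 169 − 3·52
13 = −3·1404 + 25·169
So 13 = (-3)·1404 + (25)·169.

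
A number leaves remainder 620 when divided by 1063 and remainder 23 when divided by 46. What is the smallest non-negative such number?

Write x = 620 + 1063·k. Then 1063·k ≡ 23 − 620 ≡ 1 (mod 46).
Need 1063⁻¹ mod 46. Extended Euclid on (46, 5):
46 = 9*5 + 1
5 = 5*1 + 0
Back-substitute:
1 = 46 − 9·5
1063⁻¹ ≡ 37 (mod 46), so k ≡ 37·1 ≡ 37 (mod 46).
x = 620 + 1063·37 = 39951.

39951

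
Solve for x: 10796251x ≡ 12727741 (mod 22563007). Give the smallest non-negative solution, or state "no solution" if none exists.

First find gcd(10796251, 22563007):
22563007 = 2·10796251 + 970505
10796251 = 11·970505 + 120696
970505 = 8·120696 + 4937
120696 = 24·4937 + 2208
4937 = 2·2208 + 521
2208 = 4·521 + 124
521 = 4·124 + 25
124 = 4·25 + 24
25 = 1·24 + 1
24 = 24·1 + 0
gcd = 1, so a unique solution mod 22563007 exists.
Back-substitute for the Bézout coefficients:
1 = 25 − 24
1 = −124 + 5·25
1 = 5·521 − 21·124
1 = −21·2208 + 89·521
1 = 89·4937 − 199·2208
1 = −199·120696 + 4865·4937
1 = 4865·970505 − 39119·120696
1 = −39119·10796251 + 435174·970505
1 = 435174·22563007 − 909467·10796251
So 10796251·(-909467) ≡ 1 (mod 22563007), giving 10796251⁻¹ ≡ 21653540.
x ≡ 10796251⁻¹·12727741 ≡ 21653540·12727741 ≡ 16494156 (mod 22563007).

16494156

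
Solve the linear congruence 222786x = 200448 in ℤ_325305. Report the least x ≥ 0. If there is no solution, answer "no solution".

First find gcd(222786, 325305):
325305 = 1*222786 + 102519
222786 = 2*102519 + 17748
102519 = 5*17748 + 13779
17748 = 1*13779 + 3969
13779 = 3*3969 + 1872
3969 = 2*1872 + 225
1872 = 8*225 + 72
225 = 3*72 + 9
72 = 8*9 + 0
gcd = 9 and 9 | 200448, so solutions exist. Divide through by 9: 24754x ≡ 22272 (mod 36145).
Now find 24754⁻¹ mod 36145:
36145 = 1×24754 + 11391
24754 = 2×11391 + 1972
11391 = 5×1972 + 1531
1972 = 1×1531 + 441
1531 = 3×441 + 208
441 = 2×208 + 25
208 = 8×25 + 8
25 = 3×8 + 1
8 = 8×1 + 0
Back-substitute:
1 = 25 − 3·8
1 = −3·208 + 25·25
1 = 25·441 − 53·208
1 = −53·1531 + 184·441
1 = 184·1972 − 237·1531
1 = −237·11391 + 1369·1972
1 = 1369·24754 − 2975·11391
1 = −2975·36145 + 4344·24754
So 24754⁻¹ ≡ 4344 (mod 36145).
Then x ≡ 4344·22272 ≡ 25548 (mod 36145); the smallest non-negative solution is x = 25548.

25548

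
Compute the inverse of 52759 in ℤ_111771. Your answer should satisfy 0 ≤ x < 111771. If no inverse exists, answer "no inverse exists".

10135

gcd(111771, 52759) by repeated division:
111771 = 2·52759 + 6253
52759 = 8·6253 + 2735
6253 = 2·2735 + 783
2735 = 3·783 + 386
783 = 2·386 + 11
386 = 35·11 + 1
11 = 11·1 + 0
The gcd is 1. Working backward:
1 = 386 − 35·11
1 = −35·783 + 71·386
1 = 71·2735 − 248·783
1 = −248·6253 + 567·2735
1 = 567·52759 − 4784·6253
1 = −4784·111771 + 10135·52759
So 52759·10135 ≡ 1 (mod 111771).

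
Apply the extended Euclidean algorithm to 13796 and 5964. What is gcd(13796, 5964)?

4

Euclidean algorithm:
13796 = 2×5964 + 1868
5964 = 3×1868 + 360
1868 = 5×360 + 68
360 = 5×68 + 20
68 = 3×20 + 8
20 = 2×8 + 4
8 = 2×4 + 0
gcd(13796, 5964) = 4.
Express as a combination:
4 = 20 − 2·8
4 = −2·68 + 7·20
4 = 7·360 − 37·68
4 = −37·1868 + 192·360
4 = 192·5964 − 613·1868
4 = −613·13796 + 1418·5964
So 4 = (-613)·13796 + (1418)·5964.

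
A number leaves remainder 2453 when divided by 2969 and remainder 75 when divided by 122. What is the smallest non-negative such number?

192469

Write x = 2453 + 2969·k. Then 2969·k ≡ 75 − 2453 ≡ 62 (mod 122).
Need 2969⁻¹ mod 122. Extended Euclid on (122, 41):
122 = 2×41 + 40
41 = 1×40 + 1
40 = 40×1 + 0
Back-substitute:
1 = 41 − 40
1 = −122 + 3·41
2969⁻¹ ≡ 3 (mod 122), so k ≡ 3·62 ≡ 64 (mod 122).
x = 2453 + 2969·64 = 192469.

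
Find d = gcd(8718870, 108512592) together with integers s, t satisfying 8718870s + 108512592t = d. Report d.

Repeated division:
108512592 = 12·8718870 + 3886152
8718870 = 2·3886152 + 946566
3886152 = 4·946566 + 99888
946566 = 9·99888 + 47574
99888 = 2·47574 + 4740
47574 = 10·4740 + 174
4740 = 27·174 + 42
174 = 4·42 + 6
42 = 7·6 + 0
gcd(8718870, 108512592) = 6.
Express as a combination:
6 = 174 − 4·42
6 = −4·4740 + 109·174
6 = 109·47574 − 1094·4740
6 = −1094·99888 + 2297·47574
6 = 2297·946566 − 21767·99888
6 = −21767·3886152 + 89365·946566
6 = 89365·8718870 − 200497·3886152
6 = −200497·108512592 + 2495329·8718870
So 6 = (-200497)·108512592 + (2495329)·8718870.

6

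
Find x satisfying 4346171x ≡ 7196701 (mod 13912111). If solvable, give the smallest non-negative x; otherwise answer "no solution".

108218

First find gcd(4346171, 13912111):
13912111 = 3×4346171 + 873598
4346171 = 4×873598 + 851779
873598 = 1×851779 + 21819
851779 = 39×21819 + 838
21819 = 26×838 + 31
838 = 27×31 + 1
31 = 31×1 + 0
gcd = 1, so a unique solution mod 13912111 exists.
Back-substitute for the Bézout coefficients:
1 = 838 − 27·31
1 = −27·21819 + 703·838
1 = 703·851779 − 27444·21819
1 = −27444·873598 + 28147·851779
1 = 28147·4346171 − 140032·873598
1 = −140032·13912111 + 448243·4346171
So 4346171·(448243) ≡ 1 (mod 13912111), giving 4346171⁻¹ ≡ 448243.
x ≡ 4346171⁻¹·7196701 ≡ 448243·7196701 ≡ 108218 (mod 13912111).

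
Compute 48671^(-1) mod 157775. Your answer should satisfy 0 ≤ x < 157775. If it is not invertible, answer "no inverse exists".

74756

Run Euclid on (157775, 48671):
157775 = 3×48671 + 11762
48671 = 4×11762 + 1623
11762 = 7×1623 + 401
1623 = 4×401 + 19
401 = 21×19 + 2
19 = 9×2 + 1
2 = 2×1 + 0
The gcd is 1. Working backward:
1 = 19 − 9·2
1 = −9·401 + 190·19
1 = 190·1623 − 769·401
1 = −769·11762 + 5573·1623
1 = 5573·48671 − 23061·11762
1 = −23061·157775 + 74756·48671
So 48671·74756 ≡ 1 (mod 157775).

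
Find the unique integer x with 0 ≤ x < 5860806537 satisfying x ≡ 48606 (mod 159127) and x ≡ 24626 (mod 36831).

Write x = 48606 + 159127·k. Then 159127·k ≡ 24626 − 48606 ≡ 12851 (mod 36831).
Need 159127⁻¹ mod 36831. Extended Euclid on (36831, 11803):
36831 = 3·11803 + 1422
11803 = 8·1422 + 427
1422 = 3·427 + 141
427 = 3·141 + 4
141 = 35·4 + 1
4 = 4·1 + 0
Back-substitute:
1 = 141 − 35·4
1 = −35·427 + 106·141
1 = 106·1422 − 353·427
1 = −353·11803 + 2930·1422
1 = 2930·36831 − 9143·11803
159127⁻¹ ≡ 27688 (mod 36831), so k ≡ 27688·12851 ≡ 31028 (mod 36831).
x = 48606 + 159127·31028 = 4937441162.

4937441162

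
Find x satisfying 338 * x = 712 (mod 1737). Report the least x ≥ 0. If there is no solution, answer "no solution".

First find gcd(338, 1737):
1737 = 5·338 + 47
338 = 7·47 + 9
47 = 5·9 + 2
9 = 4·2 + 1
2 = 2·1 + 0
gcd = 1, so a unique solution mod 1737 exists.
Back-substitute for the Bézout coefficients:
1 = 9 − 4·2
1 = −4·47 + 21·9
1 = 21·338 − 151·47
1 = −151·1737 + 776·338
So 338·(776) ≡ 1 (mod 1737), giving 338⁻¹ ≡ 776.
x ≡ 338⁻¹·712 ≡ 776·712 ≡ 146 (mod 1737).

146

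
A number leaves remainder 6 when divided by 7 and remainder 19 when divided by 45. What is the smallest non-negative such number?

244

Write x = 6 + 7·k. Then 7·k ≡ 19 − 6 ≡ 13 (mod 45).
Need 7⁻¹ mod 45. Extended Euclid on (45, 7):
45 = 6·7 + 3
7 = 2·3 + 1
3 = 3·1 + 0
Back-substitute:
1 = 7 − 2·3
1 = −2·45 + 13·7
7⁻¹ ≡ 13 (mod 45), so k ≡ 13·13 ≡ 34 (mod 45).
x = 6 + 7·34 = 244.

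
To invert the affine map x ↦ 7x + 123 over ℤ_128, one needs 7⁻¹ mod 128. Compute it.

55

Extended Euclidean algorithm:
128 = 18*7 + 2
7 = 3*2 + 1
2 = 2*1 + 0
gcd = 1, so the inverse exists. Back-substitute:
1 = 7 − 3·2
1 = −3·128 + 55·7
So 7·55 ≡ 1 (mod 128).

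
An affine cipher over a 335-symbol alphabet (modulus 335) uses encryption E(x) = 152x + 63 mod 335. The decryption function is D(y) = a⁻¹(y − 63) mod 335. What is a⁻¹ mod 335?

108

Extended Euclidean algorithm:
335 = 2·152 + 31
152 = 4·31 + 28
31 = 1·28 + 3
28 = 9·3 + 1
3 = 3·1 + 0
gcd = 1, so the inverse exists. Back-substitute:
1 = 28 − 9·3
1 = −9·31 + 10·28
1 = 10·152 − 49·31
1 = −49·335 + 108·152
So 152·108 ≡ 1 (mod 335).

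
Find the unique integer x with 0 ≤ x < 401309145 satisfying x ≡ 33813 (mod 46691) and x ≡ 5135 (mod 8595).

Write x = 33813 + 46691·k. Then 46691·k ≡ 5135 − 33813 ≡ 5702 (mod 8595).
Need 46691⁻¹ mod 8595. Extended Euclid on (8595, 3716):
8595 = 2×3716 + 1163
3716 = 3×1163 + 227
1163 = 5×227 + 28
227 = 8×28 + 3
28 = 9×3 + 1
3 = 3×1 + 0
Back-substitute:
1 = 28 − 9·3
1 = −9·227 + 73·28
1 = 73·1163 − 374·227
1 = −374·3716 + 1195·1163
1 = 1195·8595 − 2764·3716
46691⁻¹ ≡ 5831 (mod 8595), so k ≡ 5831·5702 ≡ 2902 (mod 8595).
x = 33813 + 46691·2902 = 135531095.

135531095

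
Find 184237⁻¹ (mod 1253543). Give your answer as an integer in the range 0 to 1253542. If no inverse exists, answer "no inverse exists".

Apply the Euclidean algorithm to 1253543 and 184237:
1253543 = 6*184237 + 148121
184237 = 1*148121 + 36116
148121 = 4*36116 + 3657
36116 = 9*3657 + 3203
3657 = 1*3203 + 454
3203 = 7*454 + 25
454 = 18*25 + 4
25 = 6*4 + 1
4 = 4*1 + 0
Since gcd(184237, 1253543) = 1, back-substitute to write 1 as a combination:
1 = 25 − 6·4
1 = −6·454 + 109·25
1 = 109·3203 − 769·454
1 = −769·3657 + 878·3203
1 = 878·36116 − 8671·3657
1 = −8671·148121 + 35562·36116
1 = 35562·184237 − 44233·148121
1 = −44233·1253543 + 300960·184237
So 184237·300960 ≡ 1 (mod 1253543).

300960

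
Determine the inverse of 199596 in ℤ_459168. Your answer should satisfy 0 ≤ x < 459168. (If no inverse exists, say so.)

Compute gcd(199596, 459168):
459168 = 2×199596 + 59976
199596 = 3×59976 + 19668
59976 = 3×19668 + 972
19668 = 20×972 + 228
972 = 4×228 + 60
228 = 3×60 + 48
60 = 1×48 + 12
48 = 4×12 + 0
Since gcd = 12 > 1, 199596 is not a unit mod 459168.

no inverse exists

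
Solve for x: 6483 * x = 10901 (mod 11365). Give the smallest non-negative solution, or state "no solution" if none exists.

First find gcd(6483, 11365):
11365 = 1*6483 + 4882
6483 = 1*4882 + 1601
4882 = 3*1601 + 79
1601 = 20*79 + 21
79 = 3*21 + 16
21 = 1*16 + 5
16 = 3*5 + 1
5 = 5*1 + 0
gcd = 1, so a unique solution mod 11365 exists.
Back-substitute for the Bézout coefficients:
1 = 16 − 3·5
1 = −3·21 + 4·16
1 = 4·79 − 15·21
1 = −15·1601 + 304·79
1 = 304·4882 − 927·1601
1 = −927·6483 + 1231·4882
1 = 1231·11365 − 2158·6483
So 6483·(-2158) ≡ 1 (mod 11365), giving 6483⁻¹ ≡ 9207.
x ≡ 6483⁻¹·10901 ≡ 9207·10901 ≡ 1192 (mod 11365).

1192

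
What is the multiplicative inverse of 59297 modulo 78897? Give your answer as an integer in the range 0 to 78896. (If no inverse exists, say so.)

Compute gcd(59297, 78897):
78897 = 1×59297 + 19600
59297 = 3×19600 + 497
19600 = 39×497 + 217
497 = 2×217 + 63
217 = 3×63 + 28
63 = 2×28 + 7
28 = 4×7 + 0
Since gcd = 7 > 1, 59297 is not a unit mod 78897.

no inverse exists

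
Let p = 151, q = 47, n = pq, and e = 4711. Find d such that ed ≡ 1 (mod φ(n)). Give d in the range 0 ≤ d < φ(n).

5491

φ(n) = (p−1)(q−1) = 150·46 = 6900.
Need d with 4711·d ≡ 1 (mod 6900). Apply the extended Euclidean algorithm:
6900 = 1·4711 + 2189
4711 = 2·2189 + 333
2189 = 6·333 + 191
333 = 1·191 + 142
191 = 1·142 + 49
142 = 2·49 + 44
49 = 1·44 + 5
44 = 8·5 + 4
5 = 1·4 + 1
4 = 4·1 + 0
Back-substitute:
1 = 5 − 4
1 = −44 + 9·5
1 = 9·49 − 10·44
1 = −10·142 + 29·49
1 = 29·191 − 39·142
1 = −39·333 + 68·191
1 = 68·2189 − 447·333
1 = −447·4711 + 962·2189
1 = 962·6900 − 1409·4711
So 4711·(-1409) ≡ 1 (mod 6900), hence d ≡ -1409 ≡ 5491 (mod 6900).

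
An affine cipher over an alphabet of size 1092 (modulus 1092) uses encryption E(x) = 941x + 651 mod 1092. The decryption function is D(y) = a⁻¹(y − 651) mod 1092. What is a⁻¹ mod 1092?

593

gcd(1092, 941) by repeated division:
1092 = 1×941 + 151
941 = 6×151 + 35
151 = 4×35 + 11
35 = 3×11 + 2
11 = 5×2 + 1
2 = 2×1 + 0
gcd = 1, so the inverse exists. Back-substitute:
1 = 11 − 5·2
1 = −5·35 + 16·11
1 = 16·151 − 69·35
1 = −69·941 + 430·151
1 = 430·1092 − 499·941
Thus 941·(-499) ≡ 1 (mod 1092); reducing, -499 mod 1092 = 593.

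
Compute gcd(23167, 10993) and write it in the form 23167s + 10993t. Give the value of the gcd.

Repeated division:
23167 = 2*10993 + 1181
10993 = 9*1181 + 364
1181 = 3*364 + 89
364 = 4*89 + 8
89 = 11*8 + 1
8 = 8*1 + 0
gcd(23167, 10993) = 1.
Express as a combination:
1 = 89 − 11·8
1 = −11·364 + 45·89
1 = 45·1181 − 146·364
1 = −146·10993 + 1359·1181
1 = 1359·23167 − 2864·10993
So 1 = (1359)·23167 + (-2864)·10993.

1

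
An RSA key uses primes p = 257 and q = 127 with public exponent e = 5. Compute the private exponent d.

φ(n) = (p−1)(q−1) = 256·126 = 32256.
Need d with 5·d ≡ 1 (mod 32256). Apply the extended Euclidean algorithm:
32256 = 6451·5 + 1
5 = 5·1 + 0
Back-substitute:
1 = 32256 − 6451·5
So 5·(-6451) ≡ 1 (mod 32256), hence d ≡ -6451 ≡ 25805 (mod 32256).

25805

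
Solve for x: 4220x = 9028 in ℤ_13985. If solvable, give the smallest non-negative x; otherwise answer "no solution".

no solution

gcd(4220, 13985):
13985 = 3·4220 + 1325
4220 = 3·1325 + 245
1325 = 5·245 + 100
245 = 2·100 + 45
100 = 2·45 + 10
45 = 4·10 + 5
10 = 2·5 + 0
gcd = 5, but 5 ∤ 9028, so the congruence has no solution.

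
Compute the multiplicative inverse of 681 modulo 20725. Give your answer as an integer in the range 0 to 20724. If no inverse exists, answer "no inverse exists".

14121

Run Euclid on (20725, 681):
20725 = 30*681 + 295
681 = 2*295 + 91
295 = 3*91 + 22
91 = 4*22 + 3
22 = 7*3 + 1
3 = 3*1 + 0
gcd = 1, so the inverse exists. Back-substitute:
1 = 22 − 7·3
1 = −7·91 + 29·22
1 = 29·295 − 94·91
1 = −94·681 + 217·295
1 = 217·20725 − 6604·681
Hence 681⁻¹ ≡ -6604 ≡ 14121 (mod 20725).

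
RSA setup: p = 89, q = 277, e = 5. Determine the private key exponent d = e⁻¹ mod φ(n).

14573

φ(n) = (p−1)(q−1) = 88·276 = 24288.
Need d with 5·d ≡ 1 (mod 24288). Apply the extended Euclidean algorithm:
24288 = 4857·5 + 3
5 = 1·3 + 2
3 = 1·2 + 1
2 = 2·1 + 0
Back-substitute:
1 = 3 − 2
1 = −5 + 2·3
1 = 2·24288 − 9715·5
So 5·(-9715) ≡ 1 (mod 24288), hence d ≡ -9715 ≡ 14573 (mod 24288).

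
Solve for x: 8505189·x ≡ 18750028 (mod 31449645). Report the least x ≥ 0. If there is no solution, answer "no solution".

no solution

gcd(8505189, 31449645):
31449645 = 3×8505189 + 5934078
8505189 = 1×5934078 + 2571111
5934078 = 2×2571111 + 791856
2571111 = 3×791856 + 195543
791856 = 4×195543 + 9684
195543 = 20×9684 + 1863
9684 = 5×1863 + 369
1863 = 5×369 + 18
369 = 20×18 + 9
18 = 2×9 + 0
gcd = 9, but 9 ∤ 18750028, so the congruence has no solution.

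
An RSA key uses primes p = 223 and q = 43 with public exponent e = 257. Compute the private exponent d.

φ(n) = (p−1)(q−1) = 222·42 = 9324.
Need d with 257·d ≡ 1 (mod 9324). Apply the extended Euclidean algorithm:
9324 = 36×257 + 72
257 = 3×72 + 41
72 = 1×41 + 31
41 = 1×31 + 10
31 = 3×10 + 1
10 = 10×1 + 0
Back-substitute:
1 = 31 − 3·10
1 = −3·41 + 4·31
1 = 4·72 − 7·41
1 = −7·257 + 25·72
1 = 25·9324 − 907·257
So 257·(-907) ≡ 1 (mod 9324), hence d ≡ -907 ≡ 8417 (mod 9324).

8417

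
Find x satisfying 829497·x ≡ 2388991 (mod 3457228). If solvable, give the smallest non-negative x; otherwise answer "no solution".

1334331

First find gcd(829497, 3457228):
3457228 = 4*829497 + 139240
829497 = 5*139240 + 133297
139240 = 1*133297 + 5943
133297 = 22*5943 + 2551
5943 = 2*2551 + 841
2551 = 3*841 + 28
841 = 30*28 + 1
28 = 28*1 + 0
gcd = 1, so a unique solution mod 3457228 exists.
Back-substitute for the Bézout coefficients:
1 = 841 − 30·28
1 = −30·2551 + 91·841
1 = 91·5943 − 212·2551
1 = −212·133297 + 4755·5943
1 = 4755·139240 − 4967·133297
1 = −4967·829497 + 29590·139240
1 = 29590·3457228 − 123327·829497
So 829497·(-123327) ≡ 1 (mod 3457228), giving 829497⁻¹ ≡ 3333901.
x ≡ 829497⁻¹·2388991 ≡ 3333901·2388991 ≡ 1334331 (mod 3457228).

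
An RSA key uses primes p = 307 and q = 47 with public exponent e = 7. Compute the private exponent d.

φ(n) = (p−1)(q−1) = 306·46 = 14076.
Need d with 7·d ≡ 1 (mod 14076). Apply the extended Euclidean algorithm:
14076 = 2010·7 + 6
7 = 1·6 + 1
6 = 6·1 + 0
Back-substitute:
1 = 7 − 6
1 = −14076 + 2011·7
So 7·2011 ≡ 1 (mod 14076), hence d = 2011.

2011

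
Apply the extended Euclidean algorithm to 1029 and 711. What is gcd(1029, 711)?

Euclidean algorithm:
1029 = 1·711 + 318
711 = 2·318 + 75
318 = 4·75 + 18
75 = 4·18 + 3
18 = 6·3 + 0
gcd(1029, 711) = 3.
Back-substituting:
3 = 75 − 4·18
3 = −4·318 + 17·75
3 = 17·711 − 38·318
3 = −38·1029 + 55·711
So 3 = (-38)·1029 + (55)·711.

3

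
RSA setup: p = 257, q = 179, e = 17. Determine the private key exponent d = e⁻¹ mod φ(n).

5361

φ(n) = (p−1)(q−1) = 256·178 = 45568.
Need d with 17·d ≡ 1 (mod 45568). Apply the extended Euclidean algorithm:
45568 = 2680*17 + 8
17 = 2*8 + 1
8 = 8*1 + 0
Back-substitute:
1 = 17 − 2·8
1 = −2·45568 + 5361·17
So 17·5361 ≡ 1 (mod 45568), hence d = 5361.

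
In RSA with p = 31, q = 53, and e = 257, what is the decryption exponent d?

φ(n) = (p−1)(q−1) = 30·52 = 1560.
Need d with 257·d ≡ 1 (mod 1560). Apply the extended Euclidean algorithm:
1560 = 6*257 + 18
257 = 14*18 + 5
18 = 3*5 + 3
5 = 1*3 + 2
3 = 1*2 + 1
2 = 2*1 + 0
Back-substitute:
1 = 3 − 2
1 = −5 + 2·3
1 = 2·18 − 7·5
1 = −7·257 + 100·18
1 = 100·1560 − 607·257
So 257·(-607) ≡ 1 (mod 1560), hence d ≡ -607 ≡ 953 (mod 1560).

953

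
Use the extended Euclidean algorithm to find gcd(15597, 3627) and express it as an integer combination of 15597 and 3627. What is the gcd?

9

Apply Euclid's algorithm to 15597 and 3627:
15597 = 4*3627 + 1089
3627 = 3*1089 + 360
1089 = 3*360 + 9
360 = 40*9 + 0
gcd(15597, 3627) = 9.
Express as a combination:
9 = 1089 − 3·360
9 = −3·3627 + 10·1089
9 = 10·15597 − 43·3627
So 9 = (10)·15597 + (-43)·3627.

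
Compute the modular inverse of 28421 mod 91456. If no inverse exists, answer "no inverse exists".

62157

Apply the Euclidean algorithm to 91456 and 28421:
91456 = 3*28421 + 6193
28421 = 4*6193 + 3649
6193 = 1*3649 + 2544
3649 = 1*2544 + 1105
2544 = 2*1105 + 334
1105 = 3*334 + 103
334 = 3*103 + 25
103 = 4*25 + 3
25 = 8*3 + 1
3 = 3*1 + 0
The gcd is 1. Working backward:
1 = 25 − 8·3
1 = −8·103 + 33·25
1 = 33·334 − 107·103
1 = −107·1105 + 354·334
1 = 354·2544 − 815·1105
1 = −815·3649 + 1169·2544
1 = 1169·6193 − 1984·3649
1 = −1984·28421 + 9105·6193
1 = 9105·91456 − 29299·28421
Thus 28421·(-29299) ≡ 1 (mod 91456); reducing, -29299 mod 91456 = 62157.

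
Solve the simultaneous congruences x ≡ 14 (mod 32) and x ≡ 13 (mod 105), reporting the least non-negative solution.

2638

Write x = 14 + 32·k. Then 32·k ≡ 13 − 14 ≡ 104 (mod 105).
Need 32⁻¹ mod 105. Extended Euclid on (105, 32):
105 = 3*32 + 9
32 = 3*9 + 5
9 = 1*5 + 4
5 = 1*4 + 1
4 = 4*1 + 0
Back-substitute:
1 = 5 − 4
1 = −9 + 2·5
1 = 2·32 − 7·9
1 = −7·105 + 23·32
32⁻¹ ≡ 23 (mod 105), so k ≡ 23·104 ≡ 82 (mod 105).
x = 14 + 32·82 = 2638.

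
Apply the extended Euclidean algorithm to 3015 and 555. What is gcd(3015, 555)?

15

Apply Euclid's algorithm to 3015 and 555:
3015 = 5×555 + 240
555 = 2×240 + 75
240 = 3×75 + 15
75 = 5×15 + 0
gcd(3015, 555) = 15.
Back-substituting:
15 = 240 − 3·75
15 = −3·555 + 7·240
15 = 7·3015 − 38·555
So 15 = (7)·3015 + (-38)·555.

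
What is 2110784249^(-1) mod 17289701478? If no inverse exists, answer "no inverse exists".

Compute gcd(2110784249, 17289701478):
17289701478 = 8*2110784249 + 403427486
2110784249 = 5*403427486 + 93646819
403427486 = 4*93646819 + 28840210
93646819 = 3*28840210 + 7126189
28840210 = 4*7126189 + 335454
7126189 = 21*335454 + 81655
335454 = 4*81655 + 8834
81655 = 9*8834 + 2149
8834 = 4*2149 + 238
2149 = 9*238 + 7
238 = 34*7 + 0
Since gcd = 7 > 1, 2110784249 is not a unit mod 17289701478.

no inverse exists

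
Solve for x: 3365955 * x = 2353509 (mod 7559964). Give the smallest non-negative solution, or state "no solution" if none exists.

329443

First find gcd(3365955, 7559964):
7559964 = 2·3365955 + 828054
3365955 = 4·828054 + 53739
828054 = 15·53739 + 21969
53739 = 2·21969 + 9801
21969 = 2·9801 + 2367
9801 = 4·2367 + 333
2367 = 7·333 + 36
333 = 9·36 + 9
36 = 4·9 + 0
gcd = 9 and 9 | 2353509, so solutions exist. Divide through by 9: 373995x ≡ 261501 (mod 839996).
Now find 373995⁻¹ mod 839996:
839996 = 2·373995 + 92006
373995 = 4·92006 + 5971
92006 = 15·5971 + 2441
5971 = 2·2441 + 1089
2441 = 2·1089 + 263
1089 = 4·263 + 37
263 = 7·37 + 4
37 = 9·4 + 1
4 = 4·1 + 0
Back-substitute:
1 = 37 − 9·4
1 = −9·263 + 64·37
1 = 64·1089 − 265·263
1 = −265·2441 + 594·1089
1 = 594·5971 − 1453·2441
1 = −1453·92006 + 22389·5971
1 = 22389·373995 − 91009·92006
1 = −91009·839996 + 204407·373995
So 373995⁻¹ ≡ 204407 (mod 839996).
Then x ≡ 204407·261501 ≡ 329443 (mod 839996); the smallest non-negative solution is x = 329443.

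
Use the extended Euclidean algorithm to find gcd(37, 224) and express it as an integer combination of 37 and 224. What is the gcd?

Repeated division:
224 = 6×37 + 2
37 = 18×2 + 1
2 = 2×1 + 0
gcd(37, 224) = 1.
Working backward:
1 = 37 − 18·2
1 = −18·224 + 109·37
So 1 = (-18)·224 + (109)·37.

1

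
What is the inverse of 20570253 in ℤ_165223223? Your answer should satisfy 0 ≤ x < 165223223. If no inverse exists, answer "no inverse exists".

no inverse exists

Compute gcd(20570253, 165223223):
165223223 = 8×20570253 + 661199
20570253 = 31×661199 + 73084
661199 = 9×73084 + 3443
73084 = 21×3443 + 781
3443 = 4×781 + 319
781 = 2×319 + 143
319 = 2×143 + 33
143 = 4×33 + 11
33 = 3×11 + 0
gcd(20570253, 165223223) = 11 ≠ 1, so 20570253 has no multiplicative inverse modulo 165223223.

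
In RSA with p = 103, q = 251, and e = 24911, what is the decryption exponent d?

6191

φ(n) = (p−1)(q−1) = 102·250 = 25500.
Need d with 24911·d ≡ 1 (mod 25500). Apply the extended Euclidean algorithm:
25500 = 1×24911 + 589
24911 = 42×589 + 173
589 = 3×173 + 70
173 = 2×70 + 33
70 = 2×33 + 4
33 = 8×4 + 1
4 = 4×1 + 0
Back-substitute:
1 = 33 − 8·4
1 = −8·70 + 17·33
1 = 17·173 − 42·70
1 = −42·589 + 143·173
1 = 143·24911 − 6048·589
1 = −6048·25500 + 6191·24911
So 24911·6191 ≡ 1 (mod 25500), hence d = 6191.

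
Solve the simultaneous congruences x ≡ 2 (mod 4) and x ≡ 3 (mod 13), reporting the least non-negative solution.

42

Write x = 2 + 4·k. Then 4·k ≡ 3 − 2 ≡ 1 (mod 13).
Need 4⁻¹ mod 13. Extended Euclid on (13, 4):
13 = 3*4 + 1
4 = 4*1 + 0
Back-substitute:
1 = 13 − 3·4
4⁻¹ ≡ 10 (mod 13), so k ≡ 10·1 ≡ 10 (mod 13).
x = 2 + 4·10 = 42.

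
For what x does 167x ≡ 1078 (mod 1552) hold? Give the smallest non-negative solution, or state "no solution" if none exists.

First find gcd(167, 1552):
1552 = 9×167 + 49
167 = 3×49 + 20
49 = 2×20 + 9
20 = 2×9 + 2
9 = 4×2 + 1
2 = 2×1 + 0
gcd = 1, so a unique solution mod 1552 exists.
Back-substitute for the Bézout coefficients:
1 = 9 − 4·2
1 = −4·20 + 9·9
1 = 9·49 − 22·20
1 = −22·167 + 75·49
1 = 75·1552 − 697·167
So 167·(-697) ≡ 1 (mod 1552), giving 167⁻¹ ≡ 855.
x ≡ 167⁻¹·1078 ≡ 855·1078 ≡ 1354 (mod 1552).

1354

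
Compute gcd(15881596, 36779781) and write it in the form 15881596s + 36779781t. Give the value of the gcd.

Apply Euclid's algorithm to 36779781 and 15881596:
36779781 = 2×15881596 + 5016589
15881596 = 3×5016589 + 831829
5016589 = 6×831829 + 25615
831829 = 32×25615 + 12149
25615 = 2×12149 + 1317
12149 = 9×1317 + 296
1317 = 4×296 + 133
296 = 2×133 + 30
133 = 4×30 + 13
30 = 2×13 + 4
13 = 3×4 + 1
4 = 4×1 + 0
gcd(15881596, 36779781) = 1.
Working backward:
1 = 13 − 3·4
1 = −3·30 + 7·13
1 = 7·133 − 31·30
1 = −31·296 + 69·133
1 = 69·1317 − 307·296
1 = −307·12149 + 2832·1317
1 = 2832·25615 − 5971·12149
1 = −5971·831829 + 193904·25615
1 = 193904·5016589 − 1169395·831829
1 = −1169395·15881596 + 3702089·5016589
1 = 3702089·36779781 − 8573573·15881596
So 1 = (3702089)·36779781 + (-8573573)·15881596.

1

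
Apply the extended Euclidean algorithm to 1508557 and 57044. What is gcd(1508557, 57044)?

Repeated division:
1508557 = 26·57044 + 25413
57044 = 2·25413 + 6218
25413 = 4·6218 + 541
6218 = 11·541 + 267
541 = 2·267 + 7
267 = 38·7 + 1
7 = 7·1 + 0
gcd(1508557, 57044) = 1.
Express as a combination:
1 = 267 − 38·7
1 = −38·541 + 77·267
1 = 77·6218 − 885·541
1 = −885·25413 + 3617·6218
1 = 3617·57044 − 8119·25413
1 = −8119·1508557 + 214711·57044
So 1 = (-8119)·1508557 + (214711)·57044.

1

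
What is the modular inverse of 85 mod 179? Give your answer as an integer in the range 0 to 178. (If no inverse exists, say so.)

139

Extended Euclidean algorithm:
179 = 2*85 + 9
85 = 9*9 + 4
9 = 2*4 + 1
4 = 4*1 + 0
Since gcd(85, 179) = 1, back-substitute to write 1 as a combination:
1 = 9 − 2·4
1 = −2·85 + 19·9
1 = 19·179 − 40·85
So 85·(-40) ≡ 1 (mod 179), and -40 ≡ 139 (mod 179).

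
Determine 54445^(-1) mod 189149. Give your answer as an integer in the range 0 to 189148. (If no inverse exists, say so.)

gcd(189149, 54445) by repeated division:
189149 = 3*54445 + 25814
54445 = 2*25814 + 2817
25814 = 9*2817 + 461
2817 = 6*461 + 51
461 = 9*51 + 2
51 = 25*2 + 1
2 = 2*1 + 0
gcd = 1, so the inverse exists. Back-substitute:
1 = 51 − 25·2
1 = −25·461 + 226·51
1 = 226·2817 − 1381·461
1 = −1381·25814 + 12655·2817
1 = 12655·54445 − 26691·25814
1 = −26691·189149 + 92728·54445
So 54445·92728 ≡ 1 (mod 189149).

92728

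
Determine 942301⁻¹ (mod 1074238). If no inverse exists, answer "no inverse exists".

gcd(1074238, 942301) by repeated division:
1074238 = 1×942301 + 131937
942301 = 7×131937 + 18742
131937 = 7×18742 + 743
18742 = 25×743 + 167
743 = 4×167 + 75
167 = 2×75 + 17
75 = 4×17 + 7
17 = 2×7 + 3
7 = 2×3 + 1
3 = 3×1 + 0
Since gcd(942301, 1074238) = 1, back-substitute to write 1 as a combination:
1 = 7 − 2·3
1 = −2·17 + 5·7
1 = 5·75 − 22·17
1 = −22·167 + 49·75
1 = 49·743 − 218·167
1 = −218·18742 + 5499·743
1 = 5499·131937 − 38711·18742
1 = −38711·942301 + 276476·131937
1 = 276476·1074238 − 315187·942301
Hence 942301⁻¹ ≡ -315187 ≡ 759051 (mod 1074238).

759051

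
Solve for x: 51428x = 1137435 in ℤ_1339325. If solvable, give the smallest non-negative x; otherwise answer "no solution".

24945

First find gcd(51428, 1339325):
1339325 = 26·51428 + 2197
51428 = 23·2197 + 897
2197 = 2·897 + 403
897 = 2·403 + 91
403 = 4·91 + 39
91 = 2·39 + 13
39 = 3·13 + 0
gcd = 13 and 13 | 1137435, so solutions exist. Divide through by 13: 3956x ≡ 87495 (mod 103025).
Now find 3956⁻¹ mod 103025:
103025 = 26×3956 + 169
3956 = 23×169 + 69
169 = 2×69 + 31
69 = 2×31 + 7
31 = 4×7 + 3
7 = 2×3 + 1
3 = 3×1 + 0
Back-substitute:
1 = 7 − 2·3
1 = −2·31 + 9·7
1 = 9·69 − 20·31
1 = −20·169 + 49·69
1 = 49·3956 − 1147·169
1 = −1147·103025 + 29871·3956
So 3956⁻¹ ≡ 29871 (mod 103025).
Then x ≡ 29871·87495 ≡ 24945 (mod 103025); the smallest non-negative solution is x = 24945.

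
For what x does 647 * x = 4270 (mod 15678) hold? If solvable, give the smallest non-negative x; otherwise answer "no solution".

First find gcd(647, 15678):
15678 = 24·647 + 150
647 = 4·150 + 47
150 = 3·47 + 9
47 = 5·9 + 2
9 = 4·2 + 1
2 = 2·1 + 0
gcd = 1, so a unique solution mod 15678 exists.
Back-substitute for the Bézout coefficients:
1 = 9 − 4·2
1 = −4·47 + 21·9
1 = 21·150 − 67·47
1 = −67·647 + 289·150
1 = 289·15678 − 7003·647
So 647·(-7003) ≡ 1 (mod 15678), giving 647⁻¹ ≡ 8675.
x ≡ 647⁻¹·4270 ≡ 8675·4270 ≡ 10814 (mod 15678).

10814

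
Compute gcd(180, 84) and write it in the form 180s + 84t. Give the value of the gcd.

12

Repeated division:
180 = 2*84 + 12
84 = 7*12 + 0
gcd(180, 84) = 12.
Back-substituting:
12 = 180 − 2·84
So 12 = (1)·180 + (-2)·84.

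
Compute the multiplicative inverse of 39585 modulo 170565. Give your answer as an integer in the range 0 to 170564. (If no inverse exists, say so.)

no inverse exists

Euclidean algorithm on 170565, 39585:
170565 = 4×39585 + 12225
39585 = 3×12225 + 2910
12225 = 4×2910 + 585
2910 = 4×585 + 570
585 = 1×570 + 15
570 = 38×15 + 0
Since gcd = 15 > 1, 39585 is not a unit mod 170565.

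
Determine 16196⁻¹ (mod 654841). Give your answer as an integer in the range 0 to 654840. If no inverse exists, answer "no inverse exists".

284441

Extended Euclidean algorithm:
654841 = 40·16196 + 7001
16196 = 2·7001 + 2194
7001 = 3·2194 + 419
2194 = 5·419 + 99
419 = 4·99 + 23
99 = 4·23 + 7
23 = 3·7 + 2
7 = 3·2 + 1
2 = 2·1 + 0
gcd = 1, so the inverse exists. Back-substitute:
1 = 7 − 3·2
1 = −3·23 + 10·7
1 = 10·99 − 43·23
1 = −43·419 + 182·99
1 = 182·2194 − 953·419
1 = −953·7001 + 3041·2194
1 = 3041·16196 − 7035·7001
1 = −7035·654841 + 284441·16196
So 16196·284441 ≡ 1 (mod 654841).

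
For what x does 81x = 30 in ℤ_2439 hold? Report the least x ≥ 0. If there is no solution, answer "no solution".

gcd(81, 2439):
2439 = 30×81 + 9
81 = 9×9 + 0
gcd = 9, but 9 ∤ 30, so the congruence has no solution.

no solution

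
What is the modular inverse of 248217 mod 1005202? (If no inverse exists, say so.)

238057

Run Euclid on (1005202, 248217):
1005202 = 4×248217 + 12334
248217 = 20×12334 + 1537
12334 = 8×1537 + 38
1537 = 40×38 + 17
38 = 2×17 + 4
17 = 4×4 + 1
4 = 4×1 + 0
The gcd is 1. Working backward:
1 = 17 − 4·4
1 = −4·38 + 9·17
1 = 9·1537 − 364·38
1 = −364·12334 + 2921·1537
1 = 2921·248217 − 58784·12334
1 = −58784·1005202 + 238057·248217
So 248217·238057 ≡ 1 (mod 1005202).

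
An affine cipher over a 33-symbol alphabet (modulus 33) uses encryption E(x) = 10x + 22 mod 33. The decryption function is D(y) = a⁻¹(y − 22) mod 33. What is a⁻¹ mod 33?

10

Apply the Euclidean algorithm to 33 and 10:
33 = 3×10 + 3
10 = 3×3 + 1
3 = 3×1 + 0
Since gcd(10, 33) = 1, back-substitute to write 1 as a combination:
1 = 10 − 3·3
1 = −3·33 + 10·10
So 10·10 ≡ 1 (mod 33).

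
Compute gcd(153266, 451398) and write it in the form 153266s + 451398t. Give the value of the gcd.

2

Repeated division:
451398 = 2×153266 + 144866
153266 = 1×144866 + 8400
144866 = 17×8400 + 2066
8400 = 4×2066 + 136
2066 = 15×136 + 26
136 = 5×26 + 6
26 = 4×6 + 2
6 = 3×2 + 0
gcd(153266, 451398) = 2.
Express as a combination:
2 = 26 − 4·6
2 = −4·136 + 21·26
2 = 21·2066 − 319·136
2 = −319·8400 + 1297·2066
2 = 1297·144866 − 22368·8400
2 = −22368·153266 + 23665·144866
2 = 23665·451398 − 69698·153266
So 2 = (23665)·451398 + (-69698)·153266.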